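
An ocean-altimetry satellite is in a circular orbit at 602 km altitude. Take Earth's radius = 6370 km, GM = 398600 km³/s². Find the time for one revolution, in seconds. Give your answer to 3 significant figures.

5790 seconds

Semi-major axis a = 6370 + 602 = 6972 km. Period T = 2π√(a³/μ) = 2π√(6972³/398600) = 5793.6 s = 96.56 min.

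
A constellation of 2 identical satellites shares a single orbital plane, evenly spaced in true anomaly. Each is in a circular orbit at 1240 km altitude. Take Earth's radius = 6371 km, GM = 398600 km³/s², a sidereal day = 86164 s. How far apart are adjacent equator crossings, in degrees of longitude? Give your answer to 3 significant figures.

Semi-major axis a = 6371 + 1240 = 7611 km. Period T = 2π√(a³/μ) = 2π√(7611³/398600) = 6608.1 s = 110.13 min.
Single-satellite node shift = (6608.1/86164) × 360° = 27.61°.
With 2 satellites evenly phased, successive equator crossings are 27.61/2 = 13.804° apart.

13.8°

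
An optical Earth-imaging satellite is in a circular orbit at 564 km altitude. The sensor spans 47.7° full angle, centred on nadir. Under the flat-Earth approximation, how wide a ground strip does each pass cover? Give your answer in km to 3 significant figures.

Half-angle = 47.7°/2 = 23.85°.
Swath width ≈ 2h·tan(θ/2) = 2 × 564 × tan(23.85°) = 498.7 km.

499 km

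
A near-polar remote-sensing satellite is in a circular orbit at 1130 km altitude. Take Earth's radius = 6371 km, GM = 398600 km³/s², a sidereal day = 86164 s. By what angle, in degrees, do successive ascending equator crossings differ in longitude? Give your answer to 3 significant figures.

Semi-major axis a = 6371 + 1130 = 7501 km. Period T = 2π√(a³/μ) = 2π√(7501³/398600) = 6465.3 s = 107.76 min.
During one orbit Earth rotates (6465.3 / 86164) × 360° = 27.01°.

27.0°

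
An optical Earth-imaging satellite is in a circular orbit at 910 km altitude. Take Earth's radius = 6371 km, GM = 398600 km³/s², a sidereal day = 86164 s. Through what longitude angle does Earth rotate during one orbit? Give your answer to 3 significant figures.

25.8°

Semi-major axis a = 6371 + 910 = 7281 km. Period T = 2π√(a³/μ) = 2π√(7281³/398600) = 6183.0 s = 103.05 min.
During one orbit Earth rotates (6183.0 / 86164) × 360° = 25.83°.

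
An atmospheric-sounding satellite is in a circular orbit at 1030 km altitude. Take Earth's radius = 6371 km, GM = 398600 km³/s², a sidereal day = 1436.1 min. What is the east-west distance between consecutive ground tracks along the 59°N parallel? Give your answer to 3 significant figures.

1520 km

Semi-major axis a = 6371 + 1030 = 7401 km. Period T = 2π√(a³/μ) = 2π√(7401³/398600) = 6336.5 s = 105.61 min.
Node shift per orbit = (6336.5/86166) × 360° = 26.47°.
Equatorial spacing = 26.47 × 111.2 km/° = 2944 km.
At 59° latitude, spacing = 2944 × cos(59°) = 1516 km.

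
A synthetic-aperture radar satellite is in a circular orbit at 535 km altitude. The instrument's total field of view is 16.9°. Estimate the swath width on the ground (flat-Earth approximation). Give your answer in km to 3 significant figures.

159 km

Half-angle = 16.9°/2 = 8.45°.
Swath width ≈ 2h·tan(θ/2) = 2 × 535 × tan(8.45°) = 159.0 km.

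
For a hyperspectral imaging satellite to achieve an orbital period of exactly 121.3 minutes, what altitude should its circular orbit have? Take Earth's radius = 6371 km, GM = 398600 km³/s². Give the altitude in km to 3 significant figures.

1750 km

T = 121.3 min = 7278.0 s.
From T = 2π√(a³/μ): a = (μ T²/4π²)^(1/3) = (398600 × 7278.0² / 4π²)^(1/3) = 8117 km.
Altitude h = a − R = 8117 − 6371 = 1746 km.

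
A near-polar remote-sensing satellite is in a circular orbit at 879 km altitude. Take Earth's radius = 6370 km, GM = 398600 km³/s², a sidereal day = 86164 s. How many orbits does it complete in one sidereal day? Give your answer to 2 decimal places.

14.03

Semi-major axis a = 6370 + 879 = 7249 km. Period T = 2π√(a³/μ) = 2π√(7249³/398600) = 6142.3 s = 102.37 min.
Orbits per sidereal day = 86164 / 6142.3 = 14.028.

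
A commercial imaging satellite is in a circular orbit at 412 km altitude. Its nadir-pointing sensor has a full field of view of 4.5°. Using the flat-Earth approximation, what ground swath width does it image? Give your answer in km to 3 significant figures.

32.4 km

Half-angle = 4.5°/2 = 2.25°.
Swath width ≈ 2h·tan(θ/2) = 2 × 412 × tan(2.25°) = 32.4 km.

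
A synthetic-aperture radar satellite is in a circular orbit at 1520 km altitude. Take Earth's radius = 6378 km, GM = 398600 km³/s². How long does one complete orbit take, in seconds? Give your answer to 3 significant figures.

6990 seconds

Semi-major axis a = 6378 + 1520 = 7898 km. Period T = 2π√(a³/μ) = 2π√(7898³/398600) = 6985.3 s = 116.42 min.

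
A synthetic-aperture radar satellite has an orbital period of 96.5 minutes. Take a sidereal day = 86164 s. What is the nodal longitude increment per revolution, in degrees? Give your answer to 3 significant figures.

24.2°

T = 96.5 min = 5790.0 s.
During one orbit Earth rotates (5790.0 / 86164) × 360° = 24.19°.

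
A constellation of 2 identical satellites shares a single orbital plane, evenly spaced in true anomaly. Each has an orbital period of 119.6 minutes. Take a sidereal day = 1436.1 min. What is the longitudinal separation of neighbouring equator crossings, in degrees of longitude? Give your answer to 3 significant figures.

T = 119.6 min = 7176.0 s.
Single-satellite node shift = (7176.0/86166) × 360° = 29.98°.
With 2 satellites evenly phased, successive equator crossings are 29.98/2 = 14.991° apart.

15.0°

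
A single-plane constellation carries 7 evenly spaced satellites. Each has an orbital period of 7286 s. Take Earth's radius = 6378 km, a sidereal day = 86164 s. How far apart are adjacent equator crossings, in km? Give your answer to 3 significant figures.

484 km

Single-satellite node shift = (7286.0/86164) × 360° = 30.44°.
With 7 satellites evenly phased, successive equator crossings are 30.44/7 = 4.349° apart.
That is 4.349 × 111.3 = 484 km at the equator.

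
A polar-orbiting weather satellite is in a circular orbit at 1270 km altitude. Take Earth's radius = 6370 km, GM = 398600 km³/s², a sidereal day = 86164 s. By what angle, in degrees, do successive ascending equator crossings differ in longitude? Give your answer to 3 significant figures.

Semi-major axis a = 6370 + 1270 = 7640 km. Period T = 2π√(a³/μ) = 2π√(7640³/398600) = 6645.9 s = 110.76 min.
During one orbit Earth rotates (6645.9 / 86164) × 360° = 27.77°.

27.8°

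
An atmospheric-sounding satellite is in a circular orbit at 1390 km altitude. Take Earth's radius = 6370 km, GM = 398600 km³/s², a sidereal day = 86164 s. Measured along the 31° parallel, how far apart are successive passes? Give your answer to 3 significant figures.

Semi-major axis a = 6370 + 1390 = 7760 km. Period T = 2π√(a³/μ) = 2π√(7760³/398600) = 6803.1 s = 113.38 min.
Node shift per orbit = (6803.1/86164) × 360° = 28.42°.
Equatorial spacing = 28.42 × 111.2 km/° = 3160 km.
At 31° latitude, spacing = 3160 × cos(31°) = 2709 km.

2710 km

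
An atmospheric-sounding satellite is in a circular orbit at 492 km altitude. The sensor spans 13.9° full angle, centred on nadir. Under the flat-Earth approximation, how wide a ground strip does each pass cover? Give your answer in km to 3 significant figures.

120 km

Half-angle = 13.9°/2 = 6.95°.
Swath width ≈ 2h·tan(θ/2) = 2 × 492 × tan(6.95°) = 119.9 km.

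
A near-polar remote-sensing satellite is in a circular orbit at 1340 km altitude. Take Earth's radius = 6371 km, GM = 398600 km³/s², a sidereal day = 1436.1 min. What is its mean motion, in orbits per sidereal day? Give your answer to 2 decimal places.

12.79

Semi-major axis a = 6371 + 1340 = 7711 km. Period T = 2π√(a³/μ) = 2π√(7711³/398600) = 6738.7 s = 112.31 min.
Orbits per sidereal day = 86166 / 6738.7 = 12.787.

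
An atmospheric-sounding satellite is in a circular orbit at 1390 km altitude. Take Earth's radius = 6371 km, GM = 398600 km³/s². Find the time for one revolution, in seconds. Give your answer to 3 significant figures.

Semi-major axis a = 6371 + 1390 = 7761 km. Period T = 2π√(a³/μ) = 2π√(7761³/398600) = 6804.4 s = 113.41 min.

6800 seconds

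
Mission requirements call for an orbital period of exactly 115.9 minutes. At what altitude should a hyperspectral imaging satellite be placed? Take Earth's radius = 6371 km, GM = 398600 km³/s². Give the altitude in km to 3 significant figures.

1500 km

T = 115.9 min = 6954.0 s.
From T = 2π√(a³/μ): a = (μ T²/4π²)^(1/3) = (398600 × 6954.0² / 4π²)^(1/3) = 7874 km.
Altitude h = a − R = 7874 − 6371 = 1503 km.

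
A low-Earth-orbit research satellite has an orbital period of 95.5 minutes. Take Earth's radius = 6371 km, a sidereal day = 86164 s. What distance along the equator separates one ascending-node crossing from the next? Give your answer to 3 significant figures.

2660 km

T = 95.5 min = 5730.0 s.
During one orbit Earth rotates (5730.0 / 86164) × 360° = 23.94°.
At the equator that is 23.94° × (2π·6371/360) km/° = 23.94 × 111.2 = 2662 km.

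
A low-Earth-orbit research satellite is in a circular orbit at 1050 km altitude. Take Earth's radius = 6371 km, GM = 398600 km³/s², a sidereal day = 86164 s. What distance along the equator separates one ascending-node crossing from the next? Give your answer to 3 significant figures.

2960 km

Semi-major axis a = 6371 + 1050 = 7421 km. Period T = 2π√(a³/μ) = 2π√(7421³/398600) = 6362.2 s = 106.04 min.
During one orbit Earth rotates (6362.2 / 86164) × 360° = 26.58°.
At the equator that is 26.58° × (2π·6371/360) km/° = 26.58 × 111.2 = 2956 km.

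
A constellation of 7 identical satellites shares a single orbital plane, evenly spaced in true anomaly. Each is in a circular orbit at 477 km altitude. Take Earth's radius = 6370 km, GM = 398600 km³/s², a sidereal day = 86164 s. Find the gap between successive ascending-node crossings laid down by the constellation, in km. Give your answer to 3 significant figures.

374 km

Semi-major axis a = 6370 + 477 = 6847 km. Period T = 2π√(a³/μ) = 2π√(6847³/398600) = 5638.5 s = 93.97 min.
Single-satellite node shift = (5638.5/86164) × 360° = 23.56°.
With 7 satellites evenly phased, successive equator crossings are 23.56/7 = 3.365° apart.
That is 3.365 × 111.2 = 374 km at the equator.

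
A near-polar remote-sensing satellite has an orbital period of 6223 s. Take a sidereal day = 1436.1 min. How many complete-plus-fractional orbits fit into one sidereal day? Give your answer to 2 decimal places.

13.85

Orbits per sidereal day = 86166 / 6223.0 = 13.846.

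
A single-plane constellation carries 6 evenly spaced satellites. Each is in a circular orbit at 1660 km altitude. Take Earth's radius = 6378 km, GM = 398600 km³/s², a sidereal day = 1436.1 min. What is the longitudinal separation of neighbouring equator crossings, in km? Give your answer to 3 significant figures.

Semi-major axis a = 6378 + 1660 = 8038 km. Period T = 2π√(a³/μ) = 2π√(8038³/398600) = 7171.9 s = 119.53 min.
Single-satellite node shift = (7171.9/86166) × 360° = 29.96°.
With 6 satellites evenly phased, successive equator crossings are 29.96/6 = 4.994° apart.
That is 4.994 × 111.3 = 556 km at the equator.

556 km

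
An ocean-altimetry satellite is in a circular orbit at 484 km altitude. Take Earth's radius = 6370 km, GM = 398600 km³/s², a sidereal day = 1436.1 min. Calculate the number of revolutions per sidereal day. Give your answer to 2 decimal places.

15.26

Semi-major axis a = 6370 + 484 = 6854 km. Period T = 2π√(a³/μ) = 2π√(6854³/398600) = 5647.1 s = 94.12 min.
Orbits per sidereal day = 86166 / 5647.1 = 15.258.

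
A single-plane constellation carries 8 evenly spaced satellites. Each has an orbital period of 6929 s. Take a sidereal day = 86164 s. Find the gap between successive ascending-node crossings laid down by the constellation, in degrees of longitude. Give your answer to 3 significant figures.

Single-satellite node shift = (6929.0/86164) × 360° = 28.95°.
With 8 satellites evenly phased, successive equator crossings are 28.95/8 = 3.619° apart.

3.62°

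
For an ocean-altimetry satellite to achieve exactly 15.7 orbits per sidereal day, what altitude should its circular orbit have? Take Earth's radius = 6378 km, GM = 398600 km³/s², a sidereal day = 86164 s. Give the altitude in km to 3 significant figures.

Required period T = 86164 / 15.7 = 5488.2 s.
From T = 2π√(a³/μ): a = (μ T²/4π²)^(1/3) = (398600 × 5488.2² / 4π²)^(1/3) = 6725 km.
Altitude h = a − R = 6725 − 6378 = 347 km.

347 km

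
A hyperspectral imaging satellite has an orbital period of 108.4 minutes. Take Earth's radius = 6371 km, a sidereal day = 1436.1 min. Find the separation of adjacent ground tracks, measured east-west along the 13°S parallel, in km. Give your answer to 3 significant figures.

T = 108.4 min = 6504.0 s.
Node shift per orbit = (6504.0/86166) × 360° = 27.17°.
Equatorial spacing = 27.17 × 111.2 km/° = 3022 km.
At 13° latitude, spacing = 3022 × cos(13°) = 2944 km.

2940 km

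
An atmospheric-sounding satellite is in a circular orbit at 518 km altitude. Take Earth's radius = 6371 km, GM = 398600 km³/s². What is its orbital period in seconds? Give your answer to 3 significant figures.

Semi-major axis a = 6371 + 518 = 6889 km. Period T = 2π√(a³/μ) = 2π√(6889³/398600) = 5690.4 s = 94.84 min.

5690 seconds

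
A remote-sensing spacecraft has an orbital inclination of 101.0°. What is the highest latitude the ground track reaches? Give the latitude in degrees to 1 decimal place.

79.0°

Retrograde orbit: the ground track reaches ±(180° − i) = ±(180 − 101.0) = ±79.0°.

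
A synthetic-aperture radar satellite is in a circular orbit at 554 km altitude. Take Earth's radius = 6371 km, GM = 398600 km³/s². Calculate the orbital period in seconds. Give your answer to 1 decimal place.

Semi-major axis a = 6371 + 554 = 6925 km. Period T = 2π√(a³/μ) = 2π√(6925³/398600) = 5735.1 s = 95.58 min.

5735.1 seconds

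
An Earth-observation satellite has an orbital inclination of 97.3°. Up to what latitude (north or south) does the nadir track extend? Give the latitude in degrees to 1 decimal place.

82.7°

Retrograde orbit: the ground track reaches ±(180° − i) = ±(180 − 97.3) = ±82.7°.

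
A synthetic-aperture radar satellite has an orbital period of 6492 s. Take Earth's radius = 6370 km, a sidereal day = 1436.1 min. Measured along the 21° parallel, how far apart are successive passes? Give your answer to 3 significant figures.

Node shift per orbit = (6492.0/86166) × 360° = 27.12°.
Equatorial spacing = 27.12 × 111.2 km/° = 3016 km.
At 21° latitude, spacing = 3016 × cos(21°) = 2815 km.

2820 km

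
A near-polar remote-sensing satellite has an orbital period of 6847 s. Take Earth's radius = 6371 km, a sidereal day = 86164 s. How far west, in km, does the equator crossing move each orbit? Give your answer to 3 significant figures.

During one orbit Earth rotates (6847.0 / 86164) × 360° = 28.61°.
At the equator that is 28.61° × (2π·6371/360) km/° = 28.61 × 111.2 = 3181 km.

3180 km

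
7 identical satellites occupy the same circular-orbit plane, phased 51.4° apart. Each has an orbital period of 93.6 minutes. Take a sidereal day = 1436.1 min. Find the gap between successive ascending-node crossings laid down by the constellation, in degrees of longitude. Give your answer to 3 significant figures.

T = 93.6 min = 5616.0 s.
Single-satellite node shift = (5616.0/86166) × 360° = 23.46°.
With 7 satellites evenly phased, successive equator crossings are 23.46/7 = 3.352° apart.

3.35°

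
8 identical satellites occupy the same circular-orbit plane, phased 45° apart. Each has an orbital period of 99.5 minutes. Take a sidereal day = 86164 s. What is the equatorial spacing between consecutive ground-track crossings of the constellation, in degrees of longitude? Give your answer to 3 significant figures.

T = 99.5 min = 5970.0 s.
Single-satellite node shift = (5970.0/86164) × 360° = 24.94°.
With 8 satellites evenly phased, successive equator crossings are 24.94/8 = 3.118° apart.

3.12°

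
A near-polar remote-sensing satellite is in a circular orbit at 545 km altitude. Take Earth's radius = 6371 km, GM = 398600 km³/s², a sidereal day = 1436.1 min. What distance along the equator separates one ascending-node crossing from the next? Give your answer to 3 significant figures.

2660 km

Semi-major axis a = 6371 + 545 = 6916 km. Period T = 2π√(a³/μ) = 2π√(6916³/398600) = 5723.9 s = 95.40 min.
During one orbit Earth rotates (5723.9 / 86166) × 360° = 23.91°.
At the equator that is 23.91° × (2π·6371/360) km/° = 23.91 × 111.2 = 2659 km.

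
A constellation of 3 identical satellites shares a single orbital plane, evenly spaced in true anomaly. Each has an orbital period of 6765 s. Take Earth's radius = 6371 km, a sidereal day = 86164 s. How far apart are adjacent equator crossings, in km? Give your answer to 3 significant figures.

Single-satellite node shift = (6765.0/86164) × 360° = 28.26°.
With 3 satellites evenly phased, successive equator crossings are 28.26/3 = 9.422° apart.
That is 9.422 × 111.2 = 1048 km at the equator.

1050 km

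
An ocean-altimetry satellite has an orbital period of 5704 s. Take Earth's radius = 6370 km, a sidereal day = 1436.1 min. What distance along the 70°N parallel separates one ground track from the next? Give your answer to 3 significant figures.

Node shift per orbit = (5704.0/86166) × 360° = 23.83°.
Equatorial spacing = 23.83 × 111.2 km/° = 2649 km.
At 70° latitude, spacing = 2649 × cos(70°) = 906 km.

906 km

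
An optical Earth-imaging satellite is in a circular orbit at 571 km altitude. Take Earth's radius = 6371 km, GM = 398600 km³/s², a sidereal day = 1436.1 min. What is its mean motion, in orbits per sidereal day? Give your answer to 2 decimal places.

14.97

Semi-major axis a = 6371 + 571 = 6942 km. Period T = 2π√(a³/μ) = 2π√(6942³/398600) = 5756.2 s = 95.94 min.
Orbits per sidereal day = 86166 / 5756.2 = 14.969.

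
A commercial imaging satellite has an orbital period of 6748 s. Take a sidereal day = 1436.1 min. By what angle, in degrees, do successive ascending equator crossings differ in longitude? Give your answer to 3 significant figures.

During one orbit Earth rotates (6748.0 / 86166) × 360° = 28.19°.

28.2°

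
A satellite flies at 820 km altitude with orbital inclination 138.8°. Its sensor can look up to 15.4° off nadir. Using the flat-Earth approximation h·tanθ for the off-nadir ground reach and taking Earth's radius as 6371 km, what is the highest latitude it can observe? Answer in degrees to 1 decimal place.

43.2°

Retrograde orbit: the ground track reaches ±(180° − i) = ±(180 − 138.8) = ±41.2°.
Sensor half-swath on the ground ≈ 820·tan(15.4°) = 226 km = 2.03° of latitude.
Maximum observable latitude ≈ 41.2 + 2.03 = 43.2°.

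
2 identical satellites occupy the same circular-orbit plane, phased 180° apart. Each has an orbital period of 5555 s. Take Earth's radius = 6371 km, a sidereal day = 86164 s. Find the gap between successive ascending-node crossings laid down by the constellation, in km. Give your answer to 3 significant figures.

1290 km

Single-satellite node shift = (5555.0/86164) × 360° = 23.21°.
With 2 satellites evenly phased, successive equator crossings are 23.21/2 = 11.605° apart.
That is 11.605 × 111.2 = 1290 km at the equator.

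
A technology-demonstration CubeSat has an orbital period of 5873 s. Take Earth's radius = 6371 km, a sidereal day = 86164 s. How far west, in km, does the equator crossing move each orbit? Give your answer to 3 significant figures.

2730 km

During one orbit Earth rotates (5873.0 / 86164) × 360° = 24.54°.
At the equator that is 24.54° × (2π·6371/360) km/° = 24.54 × 111.2 = 2728 km.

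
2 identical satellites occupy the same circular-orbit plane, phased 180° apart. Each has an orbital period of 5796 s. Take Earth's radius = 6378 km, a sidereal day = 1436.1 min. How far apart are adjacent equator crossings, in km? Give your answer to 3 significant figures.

1350 km

Single-satellite node shift = (5796.0/86166) × 360° = 24.22°.
With 2 satellites evenly phased, successive equator crossings are 24.22/2 = 12.108° apart.
That is 12.108 × 111.3 = 1348 km at the equator.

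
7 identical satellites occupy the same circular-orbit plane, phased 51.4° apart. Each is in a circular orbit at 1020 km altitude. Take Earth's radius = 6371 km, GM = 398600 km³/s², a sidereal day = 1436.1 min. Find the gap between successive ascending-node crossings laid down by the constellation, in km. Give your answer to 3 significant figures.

Semi-major axis a = 6371 + 1020 = 7391 km. Period T = 2π√(a³/μ) = 2π√(7391³/398600) = 6323.6 s = 105.39 min.
Single-satellite node shift = (6323.6/86166) × 360° = 26.42°.
With 7 satellites evenly phased, successive equator crossings are 26.42/7 = 3.774° apart.
That is 3.774 × 111.2 = 420 km at the equator.

420 km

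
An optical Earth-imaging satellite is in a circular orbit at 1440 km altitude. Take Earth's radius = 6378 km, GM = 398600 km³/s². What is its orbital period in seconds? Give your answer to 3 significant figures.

Semi-major axis a = 6378 + 1440 = 7818 km. Period T = 2π√(a³/μ) = 2π√(7818³/398600) = 6879.5 s = 114.66 min.

6880 seconds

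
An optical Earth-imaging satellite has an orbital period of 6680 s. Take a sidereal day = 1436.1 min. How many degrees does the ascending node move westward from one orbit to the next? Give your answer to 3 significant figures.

27.9°

During one orbit Earth rotates (6680.0 / 86166) × 360° = 27.91°.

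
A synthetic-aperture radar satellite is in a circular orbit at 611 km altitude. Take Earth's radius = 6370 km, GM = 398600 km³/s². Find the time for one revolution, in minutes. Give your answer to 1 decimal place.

96.7 min

Semi-major axis a = 6370 + 611 = 6981 km. Period T = 2π√(a³/μ) = 2π√(6981³/398600) = 5804.8 s = 96.75 min.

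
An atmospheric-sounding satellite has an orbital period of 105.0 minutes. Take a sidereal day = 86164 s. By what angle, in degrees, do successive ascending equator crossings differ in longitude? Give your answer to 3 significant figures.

26.3°

T = 105.0 min = 6300.0 s.
During one orbit Earth rotates (6300.0 / 86164) × 360° = 26.32°.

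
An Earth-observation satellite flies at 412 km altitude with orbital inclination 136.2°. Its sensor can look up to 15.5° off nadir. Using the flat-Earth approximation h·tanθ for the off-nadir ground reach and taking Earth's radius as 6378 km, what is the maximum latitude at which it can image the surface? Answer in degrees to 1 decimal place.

44.8°

Retrograde orbit: the ground track reaches ±(180° − i) = ±(180 − 136.2) = ±43.8°.
Sensor half-swath on the ground ≈ 412·tan(15.5°) = 114 km = 1.03° of latitude.
Maximum observable latitude ≈ 43.8 + 1.03 = 44.8°.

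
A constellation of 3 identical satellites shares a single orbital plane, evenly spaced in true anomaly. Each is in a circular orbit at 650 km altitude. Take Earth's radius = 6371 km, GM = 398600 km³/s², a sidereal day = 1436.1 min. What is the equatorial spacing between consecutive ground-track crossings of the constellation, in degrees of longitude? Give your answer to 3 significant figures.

8.15°

Semi-major axis a = 6371 + 650 = 7021 km. Period T = 2π√(a³/μ) = 2π√(7021³/398600) = 5854.8 s = 97.58 min.
Single-satellite node shift = (5854.8/86166) × 360° = 24.46°.
With 3 satellites evenly phased, successive equator crossings are 24.46/3 = 8.154° apart.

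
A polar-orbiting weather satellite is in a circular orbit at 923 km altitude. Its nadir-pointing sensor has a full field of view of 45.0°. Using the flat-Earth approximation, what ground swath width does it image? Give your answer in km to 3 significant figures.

765 km

Half-angle = 45.0°/2 = 22.5°.
Swath width ≈ 2h·tan(θ/2) = 2 × 923 × tan(22.5°) = 764.6 km.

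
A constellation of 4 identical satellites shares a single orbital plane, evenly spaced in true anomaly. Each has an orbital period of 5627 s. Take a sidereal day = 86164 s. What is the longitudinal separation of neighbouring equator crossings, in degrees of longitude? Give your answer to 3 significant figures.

5.88°

Single-satellite node shift = (5627.0/86164) × 360° = 23.51°.
With 4 satellites evenly phased, successive equator crossings are 23.51/4 = 5.878° apart.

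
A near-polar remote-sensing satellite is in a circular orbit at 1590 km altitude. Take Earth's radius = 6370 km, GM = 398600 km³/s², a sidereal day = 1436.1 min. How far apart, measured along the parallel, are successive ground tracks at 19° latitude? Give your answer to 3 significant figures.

3100 km

Semi-major axis a = 6370 + 1590 = 7960 km. Period T = 2π√(a³/μ) = 2π√(7960³/398600) = 7067.7 s = 117.80 min.
Node shift per orbit = (7067.7/86166) × 360° = 29.53°.
Equatorial spacing = 29.53 × 111.2 km/° = 3283 km.
At 19° latitude, spacing = 3283 × cos(19°) = 3104 km.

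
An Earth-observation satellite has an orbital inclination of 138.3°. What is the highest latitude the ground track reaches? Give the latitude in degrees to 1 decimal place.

41.7°

Retrograde orbit: the ground track reaches ±(180° − i) = ±(180 − 138.3) = ±41.7°.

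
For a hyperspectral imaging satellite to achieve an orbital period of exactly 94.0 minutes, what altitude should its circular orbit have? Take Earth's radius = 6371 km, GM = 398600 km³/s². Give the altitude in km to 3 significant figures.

T = 94.0 min = 5640.0 s.
From T = 2π√(a³/μ): a = (μ T²/4π²)^(1/3) = (398600 × 5640.0² / 4π²)^(1/3) = 6848 km.
Altitude h = a − R = 6848 − 6371 = 477 km.

477 km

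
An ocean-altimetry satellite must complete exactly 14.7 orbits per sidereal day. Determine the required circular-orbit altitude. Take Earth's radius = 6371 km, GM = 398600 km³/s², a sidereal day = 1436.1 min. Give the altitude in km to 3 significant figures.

655 km

Required period T = 86166 / 14.7 = 5861.6 s.
From T = 2π√(a³/μ): a = (μ T²/4π²)^(1/3) = (398600 × 5861.6² / 4π²)^(1/3) = 7026 km.
Altitude h = a − R = 7026 − 6371 = 655 km.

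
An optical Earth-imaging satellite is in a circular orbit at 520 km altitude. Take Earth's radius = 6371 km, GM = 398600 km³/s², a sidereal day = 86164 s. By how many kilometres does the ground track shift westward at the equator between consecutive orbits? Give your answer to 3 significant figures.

Semi-major axis a = 6371 + 520 = 6891 km. Period T = 2π√(a³/μ) = 2π√(6891³/398600) = 5692.9 s = 94.88 min.
During one orbit Earth rotates (5692.9 / 86164) × 360° = 23.79°.
At the equator that is 23.79° × (2π·6371/360) km/° = 23.79 × 111.2 = 2645 km.

2640 km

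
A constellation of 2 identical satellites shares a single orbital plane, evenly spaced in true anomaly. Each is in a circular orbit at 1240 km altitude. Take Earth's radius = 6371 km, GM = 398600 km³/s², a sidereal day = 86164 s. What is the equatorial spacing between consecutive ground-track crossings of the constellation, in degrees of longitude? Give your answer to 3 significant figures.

13.8°

Semi-major axis a = 6371 + 1240 = 7611 km. Period T = 2π√(a³/μ) = 2π√(7611³/398600) = 6608.1 s = 110.13 min.
Single-satellite node shift = (6608.1/86164) × 360° = 27.61°.
With 2 satellites evenly phased, successive equator crossings are 27.61/2 = 13.804° apart.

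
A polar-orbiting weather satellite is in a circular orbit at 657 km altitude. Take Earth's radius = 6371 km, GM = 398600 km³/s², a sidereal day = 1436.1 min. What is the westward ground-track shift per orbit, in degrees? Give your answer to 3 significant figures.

Semi-major axis a = 6371 + 657 = 7028 km. Period T = 2π√(a³/μ) = 2π√(7028³/398600) = 5863.5 s = 97.73 min.
During one orbit Earth rotates (5863.5 / 86166) × 360° = 24.50°.

24.5°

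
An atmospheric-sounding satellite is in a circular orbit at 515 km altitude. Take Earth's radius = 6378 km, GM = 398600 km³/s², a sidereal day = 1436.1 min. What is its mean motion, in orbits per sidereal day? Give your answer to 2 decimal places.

Semi-major axis a = 6378 + 515 = 6893 km. Period T = 2π√(a³/μ) = 2π√(6893³/398600) = 5695.4 s = 94.92 min.
Orbits per sidereal day = 86166 / 5695.4 = 15.129.

15.13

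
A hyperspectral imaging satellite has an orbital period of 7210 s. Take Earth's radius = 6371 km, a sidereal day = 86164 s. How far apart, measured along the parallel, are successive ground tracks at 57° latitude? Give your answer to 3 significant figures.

1820 km

Node shift per orbit = (7210.0/86164) × 360° = 30.12°.
Equatorial spacing = 30.12 × 111.2 km/° = 3350 km.
At 57° latitude, spacing = 3350 × cos(57°) = 1824 km.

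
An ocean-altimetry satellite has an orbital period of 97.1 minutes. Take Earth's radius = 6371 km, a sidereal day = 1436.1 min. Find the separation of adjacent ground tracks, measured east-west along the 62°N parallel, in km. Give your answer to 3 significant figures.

T = 97.1 min = 5826.0 s.
Node shift per orbit = (5826.0/86166) × 360° = 24.34°.
Equatorial spacing = 24.34 × 111.2 km/° = 2707 km.
At 62° latitude, spacing = 2707 × cos(62°) = 1271 km.

1270 km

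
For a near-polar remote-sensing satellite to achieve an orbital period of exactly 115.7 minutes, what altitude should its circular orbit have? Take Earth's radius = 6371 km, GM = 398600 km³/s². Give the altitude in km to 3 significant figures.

1490 km

T = 115.7 min = 6942.0 s.
From T = 2π√(a³/μ): a = (μ T²/4π²)^(1/3) = (398600 × 6942.0² / 4π²)^(1/3) = 7865 km.
Altitude h = a − R = 7865 − 6371 = 1494 km.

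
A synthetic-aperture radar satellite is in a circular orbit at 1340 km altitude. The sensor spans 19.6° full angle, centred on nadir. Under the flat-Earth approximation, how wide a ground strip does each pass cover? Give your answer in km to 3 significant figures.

463 km

Half-angle = 19.6°/2 = 9.8°.
Swath width ≈ 2h·tan(θ/2) = 2 × 1340 × tan(9.8°) = 462.9 km.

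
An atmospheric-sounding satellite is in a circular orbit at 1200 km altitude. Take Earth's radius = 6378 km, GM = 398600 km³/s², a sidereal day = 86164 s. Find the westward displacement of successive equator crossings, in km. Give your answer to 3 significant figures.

3050 km

Semi-major axis a = 6378 + 1200 = 7578 km. Period T = 2π√(a³/μ) = 2π√(7578³/398600) = 6565.1 s = 109.42 min.
During one orbit Earth rotates (6565.1 / 86164) × 360° = 27.43°.
At the equator that is 27.43° × (2π·6378/360) km/° = 27.43 × 111.3 = 3053 km.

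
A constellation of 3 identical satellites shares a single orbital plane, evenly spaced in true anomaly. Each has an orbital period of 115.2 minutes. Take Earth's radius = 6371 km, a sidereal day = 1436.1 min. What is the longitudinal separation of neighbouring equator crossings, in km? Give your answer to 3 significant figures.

T = 115.2 min = 6912.0 s.
Single-satellite node shift = (6912.0/86166) × 360° = 28.88°.
With 3 satellites evenly phased, successive equator crossings are 28.88/3 = 9.626° apart.
That is 9.626 × 111.2 = 1070 km at the equator.

1070 km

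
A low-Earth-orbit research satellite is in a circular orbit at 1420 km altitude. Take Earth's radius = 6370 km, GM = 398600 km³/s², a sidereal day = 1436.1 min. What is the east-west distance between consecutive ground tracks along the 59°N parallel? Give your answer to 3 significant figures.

1640 km

Semi-major axis a = 6370 + 1420 = 7790 km. Period T = 2π√(a³/μ) = 2π√(7790³/398600) = 6842.5 s = 114.04 min.
Node shift per orbit = (6842.5/86166) × 360° = 28.59°.
Equatorial spacing = 28.59 × 111.2 km/° = 3178 km.
At 59° latitude, spacing = 3178 × cos(59°) = 1637 km.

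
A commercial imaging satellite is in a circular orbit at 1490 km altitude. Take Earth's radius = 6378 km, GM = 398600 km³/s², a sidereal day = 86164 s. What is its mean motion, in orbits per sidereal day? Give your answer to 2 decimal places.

12.41

Semi-major axis a = 6378 + 1490 = 7868 km. Period T = 2π√(a³/μ) = 2π√(7868³/398600) = 6945.6 s = 115.76 min.
Orbits per sidereal day = 86164 / 6945.6 = 12.406.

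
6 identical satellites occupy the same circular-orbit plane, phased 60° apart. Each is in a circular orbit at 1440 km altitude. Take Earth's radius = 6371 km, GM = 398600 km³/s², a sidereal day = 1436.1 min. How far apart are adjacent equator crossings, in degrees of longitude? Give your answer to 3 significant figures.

Semi-major axis a = 6371 + 1440 = 7811 km. Period T = 2π√(a³/μ) = 2π√(7811³/398600) = 6870.2 s = 114.50 min.
Single-satellite node shift = (6870.2/86166) × 360° = 28.70°.
With 6 satellites evenly phased, successive equator crossings are 28.70/6 = 4.784° apart.

4.78°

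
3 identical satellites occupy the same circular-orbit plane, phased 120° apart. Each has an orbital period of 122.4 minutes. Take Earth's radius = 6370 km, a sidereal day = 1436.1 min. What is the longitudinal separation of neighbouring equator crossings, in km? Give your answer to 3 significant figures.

T = 122.4 min = 7344.0 s.
Single-satellite node shift = (7344.0/86166) × 360° = 30.68°.
With 3 satellites evenly phased, successive equator crossings are 30.68/3 = 10.228° apart.
That is 10.228 × 111.2 = 1137 km at the equator.

1140 km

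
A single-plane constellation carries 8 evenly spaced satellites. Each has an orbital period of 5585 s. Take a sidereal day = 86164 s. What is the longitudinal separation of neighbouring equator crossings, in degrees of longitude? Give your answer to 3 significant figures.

2.92°

Single-satellite node shift = (5585.0/86164) × 360° = 23.33°.
With 8 satellites evenly phased, successive equator crossings are 23.33/8 = 2.917° apart.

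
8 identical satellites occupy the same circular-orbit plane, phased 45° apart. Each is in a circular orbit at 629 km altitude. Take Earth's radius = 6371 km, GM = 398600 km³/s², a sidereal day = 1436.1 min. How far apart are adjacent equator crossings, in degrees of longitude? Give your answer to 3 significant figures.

Semi-major axis a = 6371 + 629 = 7000 km. Period T = 2π√(a³/μ) = 2π√(7000³/398600) = 5828.5 s = 97.14 min.
Single-satellite node shift = (5828.5/86166) × 360° = 24.35°.
With 8 satellites evenly phased, successive equator crossings are 24.35/8 = 3.044° apart.

3.04°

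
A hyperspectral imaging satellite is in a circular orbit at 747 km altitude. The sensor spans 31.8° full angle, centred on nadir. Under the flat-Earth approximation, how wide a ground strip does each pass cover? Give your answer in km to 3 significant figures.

Half-angle = 31.8°/2 = 15.9°.
Swath width ≈ 2h·tan(θ/2) = 2 × 747 × tan(15.9°) = 425.6 km.

426 km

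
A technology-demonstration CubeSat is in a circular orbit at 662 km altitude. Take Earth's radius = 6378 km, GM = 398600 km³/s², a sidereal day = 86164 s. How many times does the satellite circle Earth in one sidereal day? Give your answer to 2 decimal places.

14.66

Semi-major axis a = 6378 + 662 = 7040 km. Period T = 2π√(a³/μ) = 2π√(7040³/398600) = 5878.5 s = 97.98 min.
Orbits per sidereal day = 86164 / 5878.5 = 14.657.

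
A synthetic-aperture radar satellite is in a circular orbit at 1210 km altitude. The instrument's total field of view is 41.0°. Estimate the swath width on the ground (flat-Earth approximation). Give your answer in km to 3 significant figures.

905 km

Half-angle = 41.0°/2 = 20.5°.
Swath width ≈ 2h·tan(θ/2) = 2 × 1210 × tan(20.5°) = 904.8 km.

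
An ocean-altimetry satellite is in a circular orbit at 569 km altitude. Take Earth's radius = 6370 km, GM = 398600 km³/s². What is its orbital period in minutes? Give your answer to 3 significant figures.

95.9 min

Semi-major axis a = 6370 + 569 = 6939 km. Period T = 2π√(a³/μ) = 2π√(6939³/398600) = 5752.5 s = 95.87 min.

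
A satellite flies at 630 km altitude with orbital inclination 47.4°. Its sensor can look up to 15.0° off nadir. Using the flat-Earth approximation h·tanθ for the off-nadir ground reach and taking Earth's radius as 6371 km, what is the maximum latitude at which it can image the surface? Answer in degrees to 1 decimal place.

48.9°

For a prograde orbit the ground track reaches latitude ±i = ±47.4°.
Sensor half-swath on the ground ≈ 630·tan(15.0°) = 169 km = 1.52° of latitude.
Maximum observable latitude ≈ 47.4 + 1.52 = 48.9°.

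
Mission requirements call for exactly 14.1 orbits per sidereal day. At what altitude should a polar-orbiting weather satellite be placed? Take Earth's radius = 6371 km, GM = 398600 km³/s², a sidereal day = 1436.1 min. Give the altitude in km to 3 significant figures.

Required period T = 86166 / 14.1 = 6111.1 s.
From T = 2π√(a³/μ): a = (μ T²/4π²)^(1/3) = (398600 × 6111.1² / 4π²)^(1/3) = 7224 km.
Altitude h = a − R = 7224 − 6371 = 853 km.

853 km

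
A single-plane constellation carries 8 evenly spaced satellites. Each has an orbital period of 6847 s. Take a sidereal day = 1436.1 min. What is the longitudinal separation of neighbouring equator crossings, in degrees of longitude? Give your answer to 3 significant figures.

Single-satellite node shift = (6847.0/86166) × 360° = 28.61°.
With 8 satellites evenly phased, successive equator crossings are 28.61/8 = 3.576° apart.

3.58°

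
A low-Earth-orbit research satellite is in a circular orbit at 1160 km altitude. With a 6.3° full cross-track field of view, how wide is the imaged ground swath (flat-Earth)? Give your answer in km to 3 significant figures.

Half-angle = 6.3°/2 = 3.15°.
Swath width ≈ 2h·tan(θ/2) = 2 × 1160 × tan(3.15°) = 127.7 km.

128 km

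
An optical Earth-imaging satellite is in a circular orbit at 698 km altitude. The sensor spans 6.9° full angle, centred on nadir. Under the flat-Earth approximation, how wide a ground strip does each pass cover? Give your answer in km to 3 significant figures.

Half-angle = 6.9°/2 = 3.45°.
Swath width ≈ 2h·tan(θ/2) = 2 × 698 × tan(3.45°) = 84.2 km.

84.2 km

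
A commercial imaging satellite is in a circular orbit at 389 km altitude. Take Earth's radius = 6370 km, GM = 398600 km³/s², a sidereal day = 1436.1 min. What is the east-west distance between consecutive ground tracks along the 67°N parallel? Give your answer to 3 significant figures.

Semi-major axis a = 6370 + 389 = 6759 km. Period T = 2π√(a³/μ) = 2π√(6759³/398600) = 5530.1 s = 92.17 min.
Node shift per orbit = (5530.1/86166) × 360° = 23.10°.
Equatorial spacing = 23.10 × 111.2 km/° = 2569 km.
At 67° latitude, spacing = 2569 × cos(67°) = 1004 km.

1000 km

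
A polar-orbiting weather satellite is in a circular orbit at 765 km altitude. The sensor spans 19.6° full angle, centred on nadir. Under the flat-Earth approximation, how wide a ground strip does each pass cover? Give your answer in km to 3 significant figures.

Half-angle = 19.6°/2 = 9.8°.
Swath width ≈ 2h·tan(θ/2) = 2 × 765 × tan(9.8°) = 264.3 km.

264 km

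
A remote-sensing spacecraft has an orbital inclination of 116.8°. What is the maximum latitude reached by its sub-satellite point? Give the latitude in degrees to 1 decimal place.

Retrograde orbit: the ground track reaches ±(180° − i) = ±(180 − 116.8) = ±63.2°.

63.2°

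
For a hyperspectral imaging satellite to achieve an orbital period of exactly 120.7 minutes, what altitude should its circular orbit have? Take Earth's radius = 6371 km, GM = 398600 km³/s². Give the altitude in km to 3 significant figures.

1720 km

T = 120.7 min = 7242.0 s.
From T = 2π√(a³/μ): a = (μ T²/4π²)^(1/3) = (398600 × 7242.0² / 4π²)^(1/3) = 8090 km.
Altitude h = a − R = 8090 − 6371 = 1719 km.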